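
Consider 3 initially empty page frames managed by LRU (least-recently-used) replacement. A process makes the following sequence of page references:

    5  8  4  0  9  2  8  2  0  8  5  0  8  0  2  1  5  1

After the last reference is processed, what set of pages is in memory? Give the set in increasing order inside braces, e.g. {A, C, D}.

{1, 2, 5}

5 -> fault, frames {5}
8 -> fault, frames {5,8}
4 -> fault, frames {5,8,4}
0 -> fault, evict 5, frames {8,4,0}
9 -> fault, evict 8, frames {4,0,9}
2 -> fault, evict 4, frames {0,9,2}
8 -> fault, evict 0, frames {9,2,8}
2 -> hit
0 -> fault, evict 9, frames {8,2,0}
8 -> hit
5 -> fault, evict 2, frames {0,8,5}
0 -> hit
8 -> hit
0 -> hit
2 -> fault, evict 5, frames {8,0,2}
1 -> fault, evict 8, frames {0,2,1}
5 -> fault, evict 0, frames {2,1,5}
1 -> hit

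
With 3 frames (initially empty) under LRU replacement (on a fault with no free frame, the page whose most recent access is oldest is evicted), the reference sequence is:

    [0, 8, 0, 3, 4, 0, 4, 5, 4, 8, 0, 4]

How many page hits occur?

0: miss, frames (0)
8: miss, frames (0 8)
0: hit
3: miss, frames (8 0 3)
4: miss, evict 8, frames (0 3 4)
0: hit
4: hit
5: miss, evict 3, frames (0 4 5)
4: hit
8: miss, evict 0, frames (5 4 8)
0: miss, evict 5, frames (4 8 0)
4: hit
Hits: 5.

5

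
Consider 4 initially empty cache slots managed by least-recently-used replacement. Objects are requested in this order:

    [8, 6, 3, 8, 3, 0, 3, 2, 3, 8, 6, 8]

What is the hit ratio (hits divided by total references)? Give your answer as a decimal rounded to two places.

8: miss, frames {8}
6: miss, frames {8,6}
3: miss, frames {8,6,3}
8: hit
3: hit
0: miss, frames {6,8,3,0}
3: hit
2: miss, evict 6, frames {8,0,3,2}
3: hit
8: hit
6: miss, evict 0, frames {2,3,8,6}
8: hit
Hits: 6 of 12 references → 6/12 = 0.5000.

0.50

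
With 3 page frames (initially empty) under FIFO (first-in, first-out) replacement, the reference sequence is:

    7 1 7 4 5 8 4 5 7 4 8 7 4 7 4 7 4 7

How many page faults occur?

7: miss, frames [7]
1: miss, frames [7, 1]
7: hit
4: miss, frames [7, 1, 4]
5: miss, evict 7, frames [1, 4, 5]
8: miss, evict 1, frames [4, 5, 8]
4: hit
5: hit
7: miss, evict 4, frames [5, 8, 7]
4: miss, evict 5, frames [8, 7, 4]
8: hit
7: hit
4: hit
7: hit
4: hit
7: hit
4: hit
7: hit
Page faults: 7.

7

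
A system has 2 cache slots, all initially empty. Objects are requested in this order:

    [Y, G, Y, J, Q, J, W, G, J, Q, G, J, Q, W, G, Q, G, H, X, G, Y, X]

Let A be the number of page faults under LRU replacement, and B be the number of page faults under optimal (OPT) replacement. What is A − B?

Under LRU: F F . F F . F F F F F F F F F F . F F F F F → 19 faults.
Under OPT: F F . F F . F F . F . F . F F . . F F . F . → 13 faults.
A − B = 19 − 13 = 6.

6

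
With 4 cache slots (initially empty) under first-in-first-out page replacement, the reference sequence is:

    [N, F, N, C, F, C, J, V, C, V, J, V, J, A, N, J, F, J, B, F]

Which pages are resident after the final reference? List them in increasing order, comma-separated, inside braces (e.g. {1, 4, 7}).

{B, F, J, N}

N → miss, frames {N}
F → miss, frames {N,F}
N → hit
C → miss, frames {N,F,C}
F → hit
C → hit
J → miss, frames {N,F,C,J}
V → miss, evict N, frames {F,C,J,V}
C → hit
V → hit
J → hit
V → hit
J → hit
A → miss, evict F, frames {C,J,V,A}
N → miss, evict C, frames {J,V,A,N}
J → hit
F → miss, evict J, frames {V,A,N,F}
J → miss, evict V, frames {A,N,F,J}
B → miss, evict A, frames {N,F,J,B}
F → hit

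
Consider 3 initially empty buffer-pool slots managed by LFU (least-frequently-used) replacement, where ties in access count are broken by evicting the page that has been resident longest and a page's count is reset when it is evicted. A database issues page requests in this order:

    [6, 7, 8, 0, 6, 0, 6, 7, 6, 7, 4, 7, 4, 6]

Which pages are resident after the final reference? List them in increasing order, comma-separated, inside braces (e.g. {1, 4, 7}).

6: miss, frames {6}
7: miss, frames {6,7}
8: miss, frames {6,7,8}
0: miss, evict 6, frames {7,8,0}
6: miss, evict 7, frames {8,0,6}
0: hit
6: hit
7: miss, evict 8, frames {0,6,7}
6: hit
7: hit
4: miss, evict 0, frames {6,7,4}
7: hit
4: hit
6: hit

{4, 6, 7}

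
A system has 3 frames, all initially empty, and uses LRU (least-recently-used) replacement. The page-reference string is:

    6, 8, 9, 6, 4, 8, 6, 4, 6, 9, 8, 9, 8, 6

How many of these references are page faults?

7

6 → fault, frames (6)
8 → fault, frames (6 8)
9 → fault, frames (6 8 9)
6 → hit
4 → fault, evict 8, frames (9 6 4)
8 → fault, evict 9, frames (6 4 8)
6 → hit
4 → hit
6 → hit
9 → fault, evict 8, frames (4 6 9)
8 → fault, evict 4, frames (6 9 8)
9 → hit
8 → hit
6 → hit
Page faults: 7.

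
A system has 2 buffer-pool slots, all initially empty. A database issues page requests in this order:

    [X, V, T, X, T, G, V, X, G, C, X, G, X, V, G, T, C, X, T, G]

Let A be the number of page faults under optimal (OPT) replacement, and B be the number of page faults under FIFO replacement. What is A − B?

Under OPT: F F F . . F F . F F . F . F . F F F . F → 13 faults.
Under FIFO: F F F F . F F F F F F F . F . F F F F F → 17 faults.
A − B = 13 − 17 = -4.

-4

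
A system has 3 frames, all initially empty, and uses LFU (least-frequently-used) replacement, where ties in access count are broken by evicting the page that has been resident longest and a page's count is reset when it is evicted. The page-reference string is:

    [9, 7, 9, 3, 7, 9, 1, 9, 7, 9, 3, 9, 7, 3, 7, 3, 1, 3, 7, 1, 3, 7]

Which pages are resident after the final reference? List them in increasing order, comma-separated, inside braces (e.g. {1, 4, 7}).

{3, 7, 9}

9 → fault, frames {9}
7 → fault, frames {9,7}
9 → hit
3 → fault, frames {9,7,3}
7 → hit
9 → hit
1 → fault, evict 3, frames {9,7,1}
9 → hit
7 → hit
9 → hit
3 → fault, evict 1, frames {9,7,3}
9 → hit
7 → hit
3 → hit
7 → hit
3 → hit
1 → fault, evict 3, frames {9,7,1}
3 → fault, evict 1, frames {9,7,3}
7 → hit
1 → fault, evict 3, frames {9,7,1}
3 → fault, evict 1, frames {9,7,3}
7 → hit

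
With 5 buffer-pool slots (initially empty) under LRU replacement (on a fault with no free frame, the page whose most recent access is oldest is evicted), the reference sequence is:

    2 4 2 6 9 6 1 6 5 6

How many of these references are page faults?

6

2 -> miss, frames [2]
4 -> miss, frames [2, 4]
2 -> hit
6 -> miss, frames [4, 2, 6]
9 -> miss, frames [4, 2, 6, 9]
6 -> hit
1 -> miss, frames [4, 2, 9, 6, 1]
6 -> hit
5 -> miss, evict 4, frames [2, 9, 1, 6, 5]
6 -> hit
Page faults: 6.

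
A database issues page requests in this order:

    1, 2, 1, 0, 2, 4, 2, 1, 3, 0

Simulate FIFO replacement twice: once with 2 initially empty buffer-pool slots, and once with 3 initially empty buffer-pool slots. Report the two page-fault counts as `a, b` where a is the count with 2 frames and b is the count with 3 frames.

2 frames: F F . F . F F F F F → 8 faults.
3 frames: F F . F . F . F F F → 7 faults.
7 < 8: adding a frame reduced faults, as is typical.

8, 7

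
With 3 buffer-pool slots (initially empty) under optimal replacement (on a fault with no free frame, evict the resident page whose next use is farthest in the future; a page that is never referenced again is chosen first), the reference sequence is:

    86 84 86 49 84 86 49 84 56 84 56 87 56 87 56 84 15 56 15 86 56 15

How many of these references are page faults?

7

86: fault, frames [86]
84: fault, frames [86, 84]
86: hit
49: fault, frames [86, 84, 49]
84: hit
86: hit
49: hit
84: hit
56: fault, evict 49, frames [86, 84, 56]
84: hit
56: hit
87: fault, evict 86, frames [84, 56, 87]
56: hit
87: hit
56: hit
84: hit
15: fault, evict 87, frames [84, 56, 15]
56: hit
15: hit
86: fault, evict 84, frames [56, 15, 86]
56: hit
15: hit
Page faults: 7.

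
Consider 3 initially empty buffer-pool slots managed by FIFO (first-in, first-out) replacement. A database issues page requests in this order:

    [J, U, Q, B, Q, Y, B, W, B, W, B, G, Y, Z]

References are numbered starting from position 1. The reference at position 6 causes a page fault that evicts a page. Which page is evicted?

pos 1: J -> miss, frames [J]
pos 2: U -> miss, frames [J, U]
pos 3: Q -> miss, frames [J, U, Q]
pos 4: B -> miss, evict J, frames [U, Q, B]
pos 5: Q -> hit
pos 6: Y -> miss, evict U, frames [Q, B, Y]
At position 6, page U is evicted.

U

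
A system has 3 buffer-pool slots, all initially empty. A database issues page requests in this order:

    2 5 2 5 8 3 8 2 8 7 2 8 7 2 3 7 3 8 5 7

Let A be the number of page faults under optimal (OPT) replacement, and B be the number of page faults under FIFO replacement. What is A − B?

-3

Under OPT: F F . . F F . . . F . . . . F . . . F . → 7 faults.
Under FIFO: F F . . F F . F . F . F . . F . . . F F → 10 faults.
A − B = 7 − 10 = -3.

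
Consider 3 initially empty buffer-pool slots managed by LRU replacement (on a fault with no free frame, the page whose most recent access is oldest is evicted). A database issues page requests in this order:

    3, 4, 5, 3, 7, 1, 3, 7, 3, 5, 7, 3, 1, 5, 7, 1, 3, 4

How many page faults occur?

3 → miss, frames (3)
4 → miss, frames (3 4)
5 → miss, frames (3 4 5)
3 → hit
7 → miss, evict 4, frames (5 3 7)
1 → miss, evict 5, frames (3 7 1)
3 → hit
7 → hit
3 → hit
5 → miss, evict 1, frames (7 3 5)
7 → hit
3 → hit
1 → miss, evict 5, frames (7 3 1)
5 → miss, evict 7, frames (3 1 5)
7 → miss, evict 3, frames (1 5 7)
1 → hit
3 → miss, evict 5, frames (7 1 3)
4 → miss, evict 7, frames (1 3 4)
Page faults: 11.

11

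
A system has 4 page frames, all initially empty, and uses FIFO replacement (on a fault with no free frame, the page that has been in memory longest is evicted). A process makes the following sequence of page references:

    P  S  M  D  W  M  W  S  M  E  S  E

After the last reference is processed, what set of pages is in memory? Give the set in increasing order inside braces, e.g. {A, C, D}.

P -> miss, frames (P)
S -> miss, frames (P S)
M -> miss, frames (P S M)
D -> miss, frames (P S M D)
W -> miss, evict P, frames (S M D W)
M -> hit
W -> hit
S -> hit
M -> hit
E -> miss, evict S, frames (M D W E)
S -> miss, evict M, frames (D W E S)
E -> hit

{D, E, S, W}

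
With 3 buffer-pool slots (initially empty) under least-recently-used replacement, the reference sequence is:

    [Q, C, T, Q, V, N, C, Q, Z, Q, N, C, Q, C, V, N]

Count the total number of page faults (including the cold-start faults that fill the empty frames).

Q -> fault, frames (Q)
C -> fault, frames (Q C)
T -> fault, frames (Q C T)
Q -> hit
V -> fault, evict C, frames (T Q V)
N -> fault, evict T, frames (Q V N)
C -> fault, evict Q, frames (V N C)
Q -> fault, evict V, frames (N C Q)
Z -> fault, evict N, frames (C Q Z)
Q -> hit
N -> fault, evict C, frames (Z Q N)
C -> fault, evict Z, frames (Q N C)
Q -> hit
C -> hit
V -> fault, evict N, frames (Q C V)
N -> fault, evict Q, frames (C V N)
Page faults: 12.

12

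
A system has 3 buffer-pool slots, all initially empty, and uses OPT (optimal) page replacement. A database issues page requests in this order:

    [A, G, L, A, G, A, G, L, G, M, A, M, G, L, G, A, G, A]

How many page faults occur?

A: miss, frames [A]
G: miss, frames [A, G]
L: miss, frames [A, G, L]
A: hit
G: hit
A: hit
G: hit
L: hit
G: hit
M: miss, evict L, frames [A, G, M]
A: hit
M: hit
G: hit
L: miss, evict M, frames [A, G, L]
G: hit
A: hit
G: hit
A: hit
Page faults: 5.

5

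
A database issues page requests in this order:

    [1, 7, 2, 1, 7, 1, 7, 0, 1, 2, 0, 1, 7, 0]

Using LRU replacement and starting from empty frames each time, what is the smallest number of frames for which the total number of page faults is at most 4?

4

f=1: 14 faults
f=2: 12 faults
f=3: 6 faults
f=4: 4 faults
Smallest f with faults ≤ 4 is 4.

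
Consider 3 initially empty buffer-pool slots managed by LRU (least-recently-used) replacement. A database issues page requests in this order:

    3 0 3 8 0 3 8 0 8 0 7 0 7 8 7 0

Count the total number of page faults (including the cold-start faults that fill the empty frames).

4

3: miss, frames [3]
0: miss, frames [3, 0]
3: hit
8: miss, frames [0, 3, 8]
0: hit
3: hit
8: hit
0: hit
8: hit
0: hit
7: miss, evict 3, frames [8, 0, 7]
0: hit
7: hit
8: hit
7: hit
0: hit
Page faults: 4.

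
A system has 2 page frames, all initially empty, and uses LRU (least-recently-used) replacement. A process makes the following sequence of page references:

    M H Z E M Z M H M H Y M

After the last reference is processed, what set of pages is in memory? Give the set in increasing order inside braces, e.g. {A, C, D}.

{M, Y}

M -> miss, frames {M}
H -> miss, frames {M,H}
Z -> miss, evict M, frames {H,Z}
E -> miss, evict H, frames {Z,E}
M -> miss, evict Z, frames {E,M}
Z -> miss, evict E, frames {M,Z}
M -> hit
H -> miss, evict Z, frames {M,H}
M -> hit
H -> hit
Y -> miss, evict M, frames {H,Y}
M -> miss, evict H, frames {Y,M}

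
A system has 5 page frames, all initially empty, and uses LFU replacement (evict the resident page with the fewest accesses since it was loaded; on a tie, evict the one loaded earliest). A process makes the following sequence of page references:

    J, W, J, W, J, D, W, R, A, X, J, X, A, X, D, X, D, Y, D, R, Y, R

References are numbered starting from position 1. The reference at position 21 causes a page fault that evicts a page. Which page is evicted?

R

pos 1: J → fault, frames {J}
pos 2: W → fault, frames {J,W}
pos 3: J → hit
pos 4: W → hit
pos 5: J → hit
pos 6: D → fault, frames {J,W,D}
pos 7: W → hit
pos 8: R → fault, frames {J,W,D,R}
pos 9: A → fault, frames {J,W,D,R,A}
pos 10: X → fault, evict D, frames {J,W,R,A,X}
pos 11: J → hit
pos 12: X → hit
pos 13: A → hit
pos 14: X → hit
pos 15: D → fault, evict R, frames {J,W,A,X,D}
pos 16: X → hit
pos 17: D → hit
pos 18: Y → fault, evict A, frames {J,W,X,D,Y}
pos 19: D → hit
pos 20: R → fault, evict Y, frames {J,W,X,D,R}
pos 21: Y → fault, evict R, frames {J,W,X,D,Y}
At position 21, page R is evicted.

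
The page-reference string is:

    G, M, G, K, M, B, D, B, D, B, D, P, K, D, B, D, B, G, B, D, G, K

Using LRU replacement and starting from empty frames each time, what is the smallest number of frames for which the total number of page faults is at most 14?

f=1: 22 faults
f=2: 14 faults
f=3: 10 faults
f=4: 8 faults
f=5: 7 faults
f=6: 6 faults
Smallest f with faults ≤ 14 is 2.

2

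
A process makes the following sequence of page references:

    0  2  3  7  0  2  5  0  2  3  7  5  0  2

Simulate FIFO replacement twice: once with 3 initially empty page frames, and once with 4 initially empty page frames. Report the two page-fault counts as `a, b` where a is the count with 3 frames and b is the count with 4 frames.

11, 12

3 frames: F F F F F F F . . F F . F F → 11 faults.
4 frames: F F F F . . F F F F F F F F → 12 faults.
12 > 11: adding a frame increased faults — Belady's anomaly.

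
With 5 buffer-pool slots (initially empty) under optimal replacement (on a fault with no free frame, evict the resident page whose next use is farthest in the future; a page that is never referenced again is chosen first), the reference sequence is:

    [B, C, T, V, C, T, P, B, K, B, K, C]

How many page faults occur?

B -> fault, frames [B]
C -> fault, frames [B, C]
T -> fault, frames [B, C, T]
V -> fault, frames [B, C, T, V]
C -> hit
T -> hit
P -> fault, frames [B, C, T, V, P]
B -> hit
K -> fault, evict P, frames [B, C, T, V, K]
B -> hit
K -> hit
C -> hit
Page faults: 6.

6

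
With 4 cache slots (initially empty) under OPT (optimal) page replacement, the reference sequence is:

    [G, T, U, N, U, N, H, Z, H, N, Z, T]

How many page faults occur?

G → fault, frames (G)
T → fault, frames (G T)
U → fault, frames (G T U)
N → fault, frames (G T U N)
U → hit
N → hit
H → fault, evict U, frames (G T N H)
Z → fault, evict G, frames (T N H Z)
H → hit
N → hit
Z → hit
T → hit
Page faults: 6.

6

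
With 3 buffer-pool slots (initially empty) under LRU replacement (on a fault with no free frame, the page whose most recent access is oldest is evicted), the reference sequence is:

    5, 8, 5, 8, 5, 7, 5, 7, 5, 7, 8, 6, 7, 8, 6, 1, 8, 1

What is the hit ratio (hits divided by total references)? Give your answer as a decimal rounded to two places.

5 -> fault, frames {5}
8 -> fault, frames {5,8}
5 -> hit
8 -> hit
5 -> hit
7 -> fault, frames {8,5,7}
5 -> hit
7 -> hit
5 -> hit
7 -> hit
8 -> hit
6 -> fault, evict 5, frames {7,8,6}
7 -> hit
8 -> hit
6 -> hit
1 -> fault, evict 7, frames {8,6,1}
8 -> hit
1 -> hit
Hits: 13 of 18 references → 13/18 = 0.7222.

0.72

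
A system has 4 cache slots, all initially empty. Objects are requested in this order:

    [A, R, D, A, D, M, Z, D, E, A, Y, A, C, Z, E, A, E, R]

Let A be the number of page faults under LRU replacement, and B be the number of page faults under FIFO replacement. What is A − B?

-1

Under LRU: F F F . . F F . F F F . F F F . . F → 12 faults.
Under FIFO: F F F . . F F . F F F . F F F F . F → 13 faults.
A − B = 12 − 13 = -1.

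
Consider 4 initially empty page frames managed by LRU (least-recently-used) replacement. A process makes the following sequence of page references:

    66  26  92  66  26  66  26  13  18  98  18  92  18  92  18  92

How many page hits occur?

66: fault, frames {66}
26: fault, frames {66,26}
92: fault, frames {66,26,92}
66: hit
26: hit
66: hit
26: hit
13: fault, frames {92,66,26,13}
18: fault, evict 92, frames {66,26,13,18}
98: fault, evict 66, frames {26,13,18,98}
18: hit
92: fault, evict 26, frames {13,98,18,92}
18: hit
92: hit
18: hit
92: hit
Hits: 9.

9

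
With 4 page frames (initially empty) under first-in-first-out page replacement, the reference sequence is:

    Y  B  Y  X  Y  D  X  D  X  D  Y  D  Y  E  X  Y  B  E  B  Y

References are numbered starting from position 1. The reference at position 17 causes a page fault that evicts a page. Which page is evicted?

X

pos 1: Y: miss, frames {Y}
pos 2: B: miss, frames {Y,B}
pos 3: Y: hit
pos 4: X: miss, frames {Y,B,X}
pos 5: Y: hit
pos 6: D: miss, frames {Y,B,X,D}
pos 7: X: hit
pos 8: D: hit
pos 9: X: hit
pos 10: D: hit
pos 11: Y: hit
pos 12: D: hit
pos 13: Y: hit
pos 14: E: miss, evict Y, frames {B,X,D,E}
pos 15: X: hit
pos 16: Y: miss, evict B, frames {X,D,E,Y}
pos 17: B: miss, evict X, frames {D,E,Y,B}
At position 17, page X is evicted.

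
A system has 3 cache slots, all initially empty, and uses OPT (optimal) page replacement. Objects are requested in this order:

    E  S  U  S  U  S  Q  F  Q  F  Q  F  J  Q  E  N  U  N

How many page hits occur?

E → fault, frames (E)
S → fault, frames (E S)
U → fault, frames (E S U)
S → hit
U → hit
S → hit
Q → fault, evict S, frames (E U Q)
F → fault, evict U, frames (E Q F)
Q → hit
F → hit
Q → hit
F → hit
J → fault, evict F, frames (E Q J)
Q → hit
E → hit
N → fault, evict J, frames (E Q N)
U → fault, evict Q, frames (E N U)
N → hit
Hits: 10.

10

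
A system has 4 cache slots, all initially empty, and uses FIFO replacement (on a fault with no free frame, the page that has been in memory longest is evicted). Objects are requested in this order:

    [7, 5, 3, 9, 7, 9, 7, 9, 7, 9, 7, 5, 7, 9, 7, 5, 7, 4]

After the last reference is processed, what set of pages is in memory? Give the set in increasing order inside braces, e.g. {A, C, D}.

7 -> fault, frames {7}
5 -> fault, frames {7,5}
3 -> fault, frames {7,5,3}
9 -> fault, frames {7,5,3,9}
7 -> hit
9 -> hit
7 -> hit
9 -> hit
7 -> hit
9 -> hit
7 -> hit
5 -> hit
7 -> hit
9 -> hit
7 -> hit
5 -> hit
7 -> hit
4 -> fault, evict 7, frames {5,3,9,4}

{3, 4, 5, 9}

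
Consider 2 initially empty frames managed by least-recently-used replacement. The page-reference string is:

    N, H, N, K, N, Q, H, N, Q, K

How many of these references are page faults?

8

N -> fault, frames [N]
H -> fault, frames [N, H]
N -> hit
K -> fault, evict H, frames [N, K]
N -> hit
Q -> fault, evict K, frames [N, Q]
H -> fault, evict N, frames [Q, H]
N -> fault, evict Q, frames [H, N]
Q -> fault, evict H, frames [N, Q]
K -> fault, evict N, frames [Q, K]
Page faults: 8.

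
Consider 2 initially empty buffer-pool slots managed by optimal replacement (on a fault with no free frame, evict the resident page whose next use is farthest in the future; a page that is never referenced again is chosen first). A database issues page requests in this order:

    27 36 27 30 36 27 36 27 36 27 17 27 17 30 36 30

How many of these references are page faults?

7

27 -> miss, frames [27]
36 -> miss, frames [27, 36]
27 -> hit
30 -> miss, evict 27, frames [36, 30]
36 -> hit
27 -> miss, evict 30, frames [36, 27]
36 -> hit
27 -> hit
36 -> hit
27 -> hit
17 -> miss, evict 36, frames [27, 17]
27 -> hit
17 -> hit
30 -> miss, evict 17, frames [27, 30]
36 -> miss, evict 27, frames [30, 36]
30 -> hit
Page faults: 7.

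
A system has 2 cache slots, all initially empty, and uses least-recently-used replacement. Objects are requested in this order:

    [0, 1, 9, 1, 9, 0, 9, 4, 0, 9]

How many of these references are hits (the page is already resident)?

3

0: fault, frames [0]
1: fault, frames [0, 1]
9: fault, evict 0, frames [1, 9]
1: hit
9: hit
0: fault, evict 1, frames [9, 0]
9: hit
4: fault, evict 0, frames [9, 4]
0: fault, evict 9, frames [4, 0]
9: fault, evict 4, frames [0, 9]
Hits: 3.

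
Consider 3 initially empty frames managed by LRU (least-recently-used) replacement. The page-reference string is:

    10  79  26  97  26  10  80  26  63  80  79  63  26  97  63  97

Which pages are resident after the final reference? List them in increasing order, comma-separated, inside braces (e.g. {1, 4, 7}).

{26, 63, 97}

10: miss, frames [10]
79: miss, frames [10, 79]
26: miss, frames [10, 79, 26]
97: miss, evict 10, frames [79, 26, 97]
26: hit
10: miss, evict 79, frames [97, 26, 10]
80: miss, evict 97, frames [26, 10, 80]
26: hit
63: miss, evict 10, frames [80, 26, 63]
80: hit
79: miss, evict 26, frames [63, 80, 79]
63: hit
26: miss, evict 80, frames [79, 63, 26]
97: miss, evict 79, frames [63, 26, 97]
63: hit
97: hit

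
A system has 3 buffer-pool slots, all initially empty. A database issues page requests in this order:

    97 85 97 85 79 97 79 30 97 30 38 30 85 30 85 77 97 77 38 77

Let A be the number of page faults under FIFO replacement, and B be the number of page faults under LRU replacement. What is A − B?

2

Under FIFO: F F . . F . . F F . F . F F . F F . F . → 11 faults.
Under LRU: F F . . F . . F . . F . F . . F F . F . → 9 faults.
A − B = 11 − 9 = 2.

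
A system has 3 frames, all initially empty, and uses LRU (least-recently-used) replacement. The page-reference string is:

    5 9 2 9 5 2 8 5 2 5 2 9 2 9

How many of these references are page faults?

5 → fault, frames (5)
9 → fault, frames (5 9)
2 → fault, frames (5 9 2)
9 → hit
5 → hit
2 → hit
8 → fault, evict 9, frames (5 2 8)
5 → hit
2 → hit
5 → hit
2 → hit
9 → fault, evict 8, frames (5 2 9)
2 → hit
9 → hit
Page faults: 5.

5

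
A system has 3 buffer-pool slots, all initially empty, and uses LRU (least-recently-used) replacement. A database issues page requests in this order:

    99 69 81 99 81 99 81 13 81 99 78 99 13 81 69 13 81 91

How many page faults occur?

99 → miss, frames (99)
69 → miss, frames (99 69)
81 → miss, frames (99 69 81)
99 → hit
81 → hit
99 → hit
81 → hit
13 → miss, evict 69, frames (99 81 13)
81 → hit
99 → hit
78 → miss, evict 13, frames (81 99 78)
99 → hit
13 → miss, evict 81, frames (78 99 13)
81 → miss, evict 78, frames (99 13 81)
69 → miss, evict 99, frames (13 81 69)
13 → hit
81 → hit
91 → miss, evict 69, frames (13 81 91)
Page faults: 9.

9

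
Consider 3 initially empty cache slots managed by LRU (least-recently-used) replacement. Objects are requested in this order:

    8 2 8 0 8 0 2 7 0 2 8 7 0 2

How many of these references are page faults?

8: fault, frames (8)
2: fault, frames (8 2)
8: hit
0: fault, frames (2 8 0)
8: hit
0: hit
2: hit
7: fault, evict 8, frames (0 2 7)
0: hit
2: hit
8: fault, evict 7, frames (0 2 8)
7: fault, evict 0, frames (2 8 7)
0: fault, evict 2, frames (8 7 0)
2: fault, evict 8, frames (7 0 2)
Page faults: 8.

8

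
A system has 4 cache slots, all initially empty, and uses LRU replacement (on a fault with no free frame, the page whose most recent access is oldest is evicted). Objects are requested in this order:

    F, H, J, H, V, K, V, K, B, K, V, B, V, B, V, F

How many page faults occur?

7

F: fault, frames (F)
H: fault, frames (F H)
J: fault, frames (F H J)
H: hit
V: fault, frames (F J H V)
K: fault, evict F, frames (J H V K)
V: hit
K: hit
B: fault, evict J, frames (H V K B)
K: hit
V: hit
B: hit
V: hit
B: hit
V: hit
F: fault, evict H, frames (K B V F)
Page faults: 7.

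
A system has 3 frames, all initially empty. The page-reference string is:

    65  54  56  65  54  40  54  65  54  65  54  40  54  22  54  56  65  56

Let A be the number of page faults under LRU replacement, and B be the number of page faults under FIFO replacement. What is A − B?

Under LRU: F F F . . F . . . . . . . F . F F . → 7 faults.
Under FIFO: F F F . . F . F F . . . . F . F F . → 9 faults.
A − B = 7 − 9 = -2.

-2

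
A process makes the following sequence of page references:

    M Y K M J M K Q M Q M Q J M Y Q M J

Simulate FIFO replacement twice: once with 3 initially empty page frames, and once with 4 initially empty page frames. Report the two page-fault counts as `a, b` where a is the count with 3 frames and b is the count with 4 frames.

8, 7

3 frames: F F F . F F . F . . . . . . F . . F → 8 faults.
4 frames: F F F . F . . F F . . . . . F . . . → 7 faults.
7 < 8: adding a frame reduced faults, as is typical.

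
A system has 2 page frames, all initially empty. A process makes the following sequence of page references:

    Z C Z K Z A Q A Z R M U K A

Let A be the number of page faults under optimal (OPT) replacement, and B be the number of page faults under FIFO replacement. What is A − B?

Under OPT: F F . F . F F . F F F F F . → 10 faults.
Under FIFO: F F . F F F F . F F F F F F → 12 faults.
A − B = 10 − 12 = -2.

-2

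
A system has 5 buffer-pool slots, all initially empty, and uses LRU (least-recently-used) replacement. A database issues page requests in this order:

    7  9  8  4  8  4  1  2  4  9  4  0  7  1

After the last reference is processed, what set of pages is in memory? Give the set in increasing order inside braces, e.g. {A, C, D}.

{0, 1, 4, 7, 9}

7 → miss, frames {7}
9 → miss, frames {7,9}
8 → miss, frames {7,9,8}
4 → miss, frames {7,9,8,4}
8 → hit
4 → hit
1 → miss, frames {7,9,8,4,1}
2 → miss, evict 7, frames {9,8,4,1,2}
4 → hit
9 → hit
4 → hit
0 → miss, evict 8, frames {1,2,9,4,0}
7 → miss, evict 1, frames {2,9,4,0,7}
1 → miss, evict 2, frames {9,4,0,7,1}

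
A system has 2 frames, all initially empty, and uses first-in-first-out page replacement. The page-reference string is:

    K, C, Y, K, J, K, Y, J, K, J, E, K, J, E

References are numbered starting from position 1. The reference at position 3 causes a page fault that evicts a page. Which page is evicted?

K

pos 1: K -> miss, frames (K)
pos 2: C -> miss, frames (K C)
pos 3: Y -> miss, evict K, frames (C Y)
At position 3, page K is evicted.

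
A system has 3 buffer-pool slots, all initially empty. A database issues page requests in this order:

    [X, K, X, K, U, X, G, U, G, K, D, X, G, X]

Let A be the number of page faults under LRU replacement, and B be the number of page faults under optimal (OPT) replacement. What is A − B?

Under LRU: F F . . F . F . . F F F F . → 8 faults.
Under OPT: F F . . F . F . . . F F . . → 6 faults.
A − B = 8 − 6 = 2.

2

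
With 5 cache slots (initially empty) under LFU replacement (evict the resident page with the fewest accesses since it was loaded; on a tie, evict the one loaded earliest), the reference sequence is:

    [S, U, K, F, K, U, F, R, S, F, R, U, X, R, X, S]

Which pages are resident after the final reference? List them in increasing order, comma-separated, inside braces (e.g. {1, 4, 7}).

{F, R, S, U, X}

S -> miss, frames (S)
U -> miss, frames (S U)
K -> miss, frames (S U K)
F -> miss, frames (S U K F)
K -> hit
U -> hit
F -> hit
R -> miss, frames (S U K F R)
S -> hit
F -> hit
R -> hit
U -> hit
X -> miss, evict S, frames (U K F R X)
R -> hit
X -> hit
S -> miss, evict K, frames (U F R X S)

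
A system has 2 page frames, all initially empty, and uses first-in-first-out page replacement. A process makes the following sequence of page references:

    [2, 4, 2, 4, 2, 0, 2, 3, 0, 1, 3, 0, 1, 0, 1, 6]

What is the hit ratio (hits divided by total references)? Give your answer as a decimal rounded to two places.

0.31

2: fault, frames {2}
4: fault, frames {2,4}
2: hit
4: hit
2: hit
0: fault, evict 2, frames {4,0}
2: fault, evict 4, frames {0,2}
3: fault, evict 0, frames {2,3}
0: fault, evict 2, frames {3,0}
1: fault, evict 3, frames {0,1}
3: fault, evict 0, frames {1,3}
0: fault, evict 1, frames {3,0}
1: fault, evict 3, frames {0,1}
0: hit
1: hit
6: fault, evict 0, frames {1,6}
Hits: 5 of 16 references → 5/16 = 0.3125.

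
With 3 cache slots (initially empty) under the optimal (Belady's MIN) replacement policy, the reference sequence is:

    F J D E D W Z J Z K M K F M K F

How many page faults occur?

F -> miss, frames (F)
J -> miss, frames (F J)
D -> miss, frames (F J D)
E -> miss, evict F, frames (J D E)
D -> hit
W -> miss, evict E, frames (J D W)
Z -> miss, evict W, frames (J D Z)
J -> hit
Z -> hit
K -> miss, evict Z, frames (J D K)
M -> miss, evict D, frames (J K M)
K -> hit
F -> miss, evict J, frames (K M F)
M -> hit
K -> hit
F -> hit
Page faults: 9.

9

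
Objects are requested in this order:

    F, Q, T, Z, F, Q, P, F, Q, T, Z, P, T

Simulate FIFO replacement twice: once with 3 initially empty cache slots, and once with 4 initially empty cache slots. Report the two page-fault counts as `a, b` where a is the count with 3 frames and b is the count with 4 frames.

3 frames: F F F F F F F . . F F . . → 9 faults.
4 frames: F F F F . . F F F F F F . → 10 faults.
10 > 9: adding a frame increased faults — Belady's anomaly.

9, 10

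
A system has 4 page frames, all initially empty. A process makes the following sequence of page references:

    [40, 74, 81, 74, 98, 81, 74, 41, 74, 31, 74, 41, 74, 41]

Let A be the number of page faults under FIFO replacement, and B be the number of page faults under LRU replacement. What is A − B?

Under FIFO: F F F . F . . F . F F . . . → 7 faults.
Under LRU: F F F . F . . F . F . . . . → 6 faults.
A − B = 7 − 6 = 1.

1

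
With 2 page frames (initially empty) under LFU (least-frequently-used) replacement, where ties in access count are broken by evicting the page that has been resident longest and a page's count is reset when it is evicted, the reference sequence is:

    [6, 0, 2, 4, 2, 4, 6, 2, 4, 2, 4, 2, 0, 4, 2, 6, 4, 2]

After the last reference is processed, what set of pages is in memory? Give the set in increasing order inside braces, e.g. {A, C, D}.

6 -> fault, frames (6)
0 -> fault, frames (6 0)
2 -> fault, evict 6, frames (0 2)
4 -> fault, evict 0, frames (2 4)
2 -> hit
4 -> hit
6 -> fault, evict 2, frames (4 6)
2 -> fault, evict 6, frames (4 2)
4 -> hit
2 -> hit
4 -> hit
2 -> hit
0 -> fault, evict 2, frames (4 0)
4 -> hit
2 -> fault, evict 0, frames (4 2)
6 -> fault, evict 2, frames (4 6)
4 -> hit
2 -> fault, evict 6, frames (4 2)

{2, 4}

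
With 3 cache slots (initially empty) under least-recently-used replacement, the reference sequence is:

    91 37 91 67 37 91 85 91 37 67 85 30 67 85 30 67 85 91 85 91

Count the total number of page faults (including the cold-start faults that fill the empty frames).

91 → miss, frames {91}
37 → miss, frames {91,37}
91 → hit
67 → miss, frames {37,91,67}
37 → hit
91 → hit
85 → miss, evict 67, frames {37,91,85}
91 → hit
37 → hit
67 → miss, evict 85, frames {91,37,67}
85 → miss, evict 91, frames {37,67,85}
30 → miss, evict 37, frames {67,85,30}
67 → hit
85 → hit
30 → hit
67 → hit
85 → hit
91 → miss, evict 30, frames {67,85,91}
85 → hit
91 → hit
Page faults: 8.

8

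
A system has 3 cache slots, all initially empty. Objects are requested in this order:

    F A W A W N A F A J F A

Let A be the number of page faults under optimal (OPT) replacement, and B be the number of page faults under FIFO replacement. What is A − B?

Under OPT: F F F . . F . . . F . . → 5 faults.
Under FIFO: F F F . . F . F F F . . → 7 faults.
A − B = 5 − 7 = -2.

-2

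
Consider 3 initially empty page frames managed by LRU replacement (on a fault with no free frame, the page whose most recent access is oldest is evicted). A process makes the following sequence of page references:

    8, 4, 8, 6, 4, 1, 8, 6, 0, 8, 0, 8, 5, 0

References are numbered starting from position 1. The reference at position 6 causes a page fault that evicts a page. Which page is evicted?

8

pos 1: 8 -> fault, frames {8}
pos 2: 4 -> fault, frames {8,4}
pos 3: 8 -> hit
pos 4: 6 -> fault, frames {4,8,6}
pos 5: 4 -> hit
pos 6: 1 -> fault, evict 8, frames {6,4,1}
At position 6, page 8 is evicted.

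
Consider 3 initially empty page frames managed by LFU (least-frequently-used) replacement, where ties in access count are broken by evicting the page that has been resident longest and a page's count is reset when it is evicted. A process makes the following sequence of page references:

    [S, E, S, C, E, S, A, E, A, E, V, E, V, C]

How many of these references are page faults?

S: miss, frames {S}
E: miss, frames {S,E}
S: hit
C: miss, frames {S,E,C}
E: hit
S: hit
A: miss, evict C, frames {S,E,A}
E: hit
A: hit
E: hit
V: miss, evict A, frames {S,E,V}
E: hit
V: hit
C: miss, evict V, frames {S,E,C}
Page faults: 6.

6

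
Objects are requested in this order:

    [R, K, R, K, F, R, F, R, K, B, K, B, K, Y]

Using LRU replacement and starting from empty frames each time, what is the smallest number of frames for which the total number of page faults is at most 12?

2

f=1: 14 faults
f=2: 7 faults
f=3: 5 faults
f=4: 5 faults
f=5: 5 faults
Smallest f with faults ≤ 12 is 2.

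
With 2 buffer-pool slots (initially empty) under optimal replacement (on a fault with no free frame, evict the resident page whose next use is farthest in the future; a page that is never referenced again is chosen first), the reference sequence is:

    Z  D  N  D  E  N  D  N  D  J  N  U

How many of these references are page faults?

7

Z -> miss, frames {Z}
D -> miss, frames {Z,D}
N -> miss, evict Z, frames {D,N}
D -> hit
E -> miss, evict D, frames {N,E}
N -> hit
D -> miss, evict E, frames {N,D}
N -> hit
D -> hit
J -> miss, evict D, frames {N,J}
N -> hit
U -> miss, evict J, frames {N,U}
Page faults: 7.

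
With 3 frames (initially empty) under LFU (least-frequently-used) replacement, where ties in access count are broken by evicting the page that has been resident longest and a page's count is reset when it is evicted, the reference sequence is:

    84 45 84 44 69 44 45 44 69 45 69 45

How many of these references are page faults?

84 → fault, frames {84}
45 → fault, frames {84,45}
84 → hit
44 → fault, frames {84,45,44}
69 → fault, evict 45, frames {84,44,69}
44 → hit
45 → fault, evict 69, frames {84,44,45}
44 → hit
69 → fault, evict 45, frames {84,44,69}
45 → fault, evict 69, frames {84,44,45}
69 → fault, evict 45, frames {84,44,69}
45 → fault, evict 69, frames {84,44,45}
Page faults: 9.

9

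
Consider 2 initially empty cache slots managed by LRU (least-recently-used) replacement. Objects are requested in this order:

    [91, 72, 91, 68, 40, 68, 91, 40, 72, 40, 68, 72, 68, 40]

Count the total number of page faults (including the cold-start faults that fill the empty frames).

10

91 → miss, frames {91}
72 → miss, frames {91,72}
91 → hit
68 → miss, evict 72, frames {91,68}
40 → miss, evict 91, frames {68,40}
68 → hit
91 → miss, evict 40, frames {68,91}
40 → miss, evict 68, frames {91,40}
72 → miss, evict 91, frames {40,72}
40 → hit
68 → miss, evict 72, frames {40,68}
72 → miss, evict 40, frames {68,72}
68 → hit
40 → miss, evict 72, frames {68,40}
Page faults: 10.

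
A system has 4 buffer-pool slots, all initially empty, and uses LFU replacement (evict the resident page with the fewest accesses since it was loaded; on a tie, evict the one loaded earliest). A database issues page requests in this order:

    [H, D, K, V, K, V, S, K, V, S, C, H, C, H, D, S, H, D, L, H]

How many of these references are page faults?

14

H: fault, frames (H)
D: fault, frames (H D)
K: fault, frames (H D K)
V: fault, frames (H D K V)
K: hit
V: hit
S: fault, evict H, frames (D K V S)
K: hit
V: hit
S: hit
C: fault, evict D, frames (K V S C)
H: fault, evict C, frames (K V S H)
C: fault, evict H, frames (K V S C)
H: fault, evict C, frames (K V S H)
D: fault, evict H, frames (K V S D)
S: hit
H: fault, evict D, frames (K V S H)
D: fault, evict H, frames (K V S D)
L: fault, evict D, frames (K V S L)
H: fault, evict L, frames (K V S H)
Page faults: 14.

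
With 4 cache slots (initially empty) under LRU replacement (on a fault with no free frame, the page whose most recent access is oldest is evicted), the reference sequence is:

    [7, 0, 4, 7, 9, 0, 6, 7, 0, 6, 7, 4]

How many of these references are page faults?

6

7 -> miss, frames [7]
0 -> miss, frames [7, 0]
4 -> miss, frames [7, 0, 4]
7 -> hit
9 -> miss, frames [0, 4, 7, 9]
0 -> hit
6 -> miss, evict 4, frames [7, 9, 0, 6]
7 -> hit
0 -> hit
6 -> hit
7 -> hit
4 -> miss, evict 9, frames [0, 6, 7, 4]
Page faults: 6.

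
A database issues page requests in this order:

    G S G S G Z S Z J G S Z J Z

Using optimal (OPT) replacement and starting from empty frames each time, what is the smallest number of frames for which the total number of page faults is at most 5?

3

f=1: 14 faults
f=2: 7 faults
f=3: 5 faults
f=4: 4 faults
Smallest f with faults ≤ 5 is 3.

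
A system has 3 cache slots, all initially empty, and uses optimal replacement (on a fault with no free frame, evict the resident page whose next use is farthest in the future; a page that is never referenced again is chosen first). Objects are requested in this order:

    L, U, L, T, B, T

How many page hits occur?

L → fault, frames [L]
U → fault, frames [L, U]
L → hit
T → fault, frames [L, U, T]
B → fault, evict U, frames [L, T, B]
T → hit
Hits: 2.

2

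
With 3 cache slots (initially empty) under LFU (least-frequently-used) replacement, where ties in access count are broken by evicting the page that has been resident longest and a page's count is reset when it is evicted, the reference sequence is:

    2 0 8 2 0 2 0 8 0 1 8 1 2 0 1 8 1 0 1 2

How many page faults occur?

2 -> fault, frames {2}
0 -> fault, frames {2,0}
8 -> fault, frames {2,0,8}
2 -> hit
0 -> hit
2 -> hit
0 -> hit
8 -> hit
0 -> hit
1 -> fault, evict 8, frames {2,0,1}
8 -> fault, evict 1, frames {2,0,8}
1 -> fault, evict 8, frames {2,0,1}
2 -> hit
0 -> hit
1 -> hit
8 -> fault, evict 1, frames {2,0,8}
1 -> fault, evict 8, frames {2,0,1}
0 -> hit
1 -> hit
2 -> hit
Page faults: 8.

8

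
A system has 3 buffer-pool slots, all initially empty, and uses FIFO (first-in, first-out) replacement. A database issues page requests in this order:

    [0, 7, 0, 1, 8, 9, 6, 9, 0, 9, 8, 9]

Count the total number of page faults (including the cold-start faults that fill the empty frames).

9

0 → miss, frames {0}
7 → miss, frames {0,7}
0 → hit
1 → miss, frames {0,7,1}
8 → miss, evict 0, frames {7,1,8}
9 → miss, evict 7, frames {1,8,9}
6 → miss, evict 1, frames {8,9,6}
9 → hit
0 → miss, evict 8, frames {9,6,0}
9 → hit
8 → miss, evict 9, frames {6,0,8}
9 → miss, evict 6, frames {0,8,9}
Page faults: 9.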